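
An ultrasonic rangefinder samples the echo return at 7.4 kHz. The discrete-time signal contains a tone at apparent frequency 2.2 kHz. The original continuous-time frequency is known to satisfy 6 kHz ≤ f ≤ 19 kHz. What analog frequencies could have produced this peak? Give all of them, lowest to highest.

Frequencies that alias to 2.2 kHz are k·fs ± 2.2 kHz for integer k ≥ 0.
k=0: 2.2 kHz.
k=1: 5.2 kHz, 9.6 kHz.
k=2: 12.6 kHz, 17 kHz.
k=3: 20 kHz, 24.4 kHz.
Within [6 kHz, 19 kHz]: 9.6 kHz, 12.6 kHz, 17 kHz.

9.6 kHz, 12.6 kHz, 17 kHz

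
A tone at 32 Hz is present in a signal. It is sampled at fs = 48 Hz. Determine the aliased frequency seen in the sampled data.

32 Hz > fs/2 = 24 Hz, folds to fs − 32 Hz = 16 Hz.

16 Hz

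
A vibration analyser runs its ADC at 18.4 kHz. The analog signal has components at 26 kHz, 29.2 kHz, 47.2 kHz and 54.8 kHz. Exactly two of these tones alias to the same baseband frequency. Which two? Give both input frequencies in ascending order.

fs/2 = 9.2 kHz.
26 kHz mod fs = 7.6 kHz.
7.6 kHz ≤ fs/2 = 9.2 kHz, appears at 7.6 kHz.
29.2 kHz mod fs = 10.8 kHz.
10.8 kHz > fs/2 = 9.2 kHz, folds to fs − 10.8 kHz = 7.6 kHz.
47.2 kHz mod fs = 10.4 kHz.
10.4 kHz > fs/2 = 9.2 kHz, folds to fs − 10.4 kHz = 8 kHz.
54.8 kHz mod fs = 18 kHz.
18 kHz > fs/2 = 9.2 kHz, folds to fs − 18 kHz = 0.4 kHz.
26 kHz and 29.2 kHz both map to 7.6 kHz.

26 kHz, 29.2 kHz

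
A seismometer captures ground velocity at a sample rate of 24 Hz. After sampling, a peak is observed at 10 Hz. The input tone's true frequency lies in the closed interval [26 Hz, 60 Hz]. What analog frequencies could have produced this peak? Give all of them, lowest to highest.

34 Hz, 38 Hz, 58 Hz

Frequencies that alias to 10 Hz are k·fs ± 10 Hz for integer k ≥ 0.
k=0: 10 Hz.
k=1: 14 Hz, 34 Hz.
k=2: 38 Hz, 58 Hz.
k=3: 62 Hz, 82 Hz.
Within [26 Hz, 60 Hz]: 34 Hz, 38 Hz, 58 Hz.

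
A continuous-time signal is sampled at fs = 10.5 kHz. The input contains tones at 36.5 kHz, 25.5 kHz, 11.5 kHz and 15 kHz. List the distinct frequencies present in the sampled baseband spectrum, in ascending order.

1 kHz, 4.5 kHz, 5 kHz

fs/2 = 5.25 kHz.
36.5 kHz mod fs = 5 kHz.
5 kHz ≤ fs/2 = 5.25 kHz, appears at 5 kHz.
25.5 kHz mod fs = 4.5 kHz.
4.5 kHz ≤ fs/2 = 5.25 kHz, appears at 4.5 kHz.
11.5 kHz mod fs = 1 kHz.
1 kHz ≤ fs/2 = 5.25 kHz, appears at 1 kHz.
15 kHz mod fs = 4.5 kHz.
4.5 kHz ≤ fs/2 = 5.25 kHz, appears at 4.5 kHz.
Distinct values: {1 kHz, 4.5 kHz, 5 kHz}.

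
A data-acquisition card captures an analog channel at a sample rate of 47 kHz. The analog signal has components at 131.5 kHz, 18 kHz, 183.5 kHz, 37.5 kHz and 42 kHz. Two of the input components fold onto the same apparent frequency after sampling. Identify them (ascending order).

37.5 kHz, 131.5 kHz

fs/2 = 23.5 kHz.
131.5 kHz mod fs = 37.5 kHz.
37.5 kHz > fs/2 = 23.5 kHz, folds to fs − 37.5 kHz = 9.5 kHz.
18 kHz ≤ fs/2 = 23.5 kHz, passes unchanged.
183.5 kHz mod fs = 42.5 kHz.
42.5 kHz > fs/2 = 23.5 kHz, folds to fs − 42.5 kHz = 4.5 kHz.
37.5 kHz > fs/2 = 23.5 kHz, folds to fs − 37.5 kHz = 9.5 kHz.
42 kHz > fs/2 = 23.5 kHz, folds to fs − 42 kHz = 5 kHz.
37.5 kHz and 131.5 kHz both map to 9.5 kHz.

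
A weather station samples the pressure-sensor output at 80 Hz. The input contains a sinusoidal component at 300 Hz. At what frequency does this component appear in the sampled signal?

20 Hz

300 Hz mod fs = 60 Hz.
60 Hz > fs/2 = 40 Hz, folds to fs − 60 Hz = 20 Hz.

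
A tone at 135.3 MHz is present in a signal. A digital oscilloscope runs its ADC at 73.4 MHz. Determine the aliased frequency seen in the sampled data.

135.3 MHz mod fs = 61.9 MHz.
61.9 MHz > fs/2 = 36.7 MHz, folds to fs − 61.9 MHz = 11.5 MHz.

11.5 MHz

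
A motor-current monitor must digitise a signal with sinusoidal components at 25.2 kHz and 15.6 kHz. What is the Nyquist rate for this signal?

50.4 kHz

Highest-frequency component: 25.2 kHz.
Nyquist rate = 2 × 25.2 kHz = 50.4 kHz.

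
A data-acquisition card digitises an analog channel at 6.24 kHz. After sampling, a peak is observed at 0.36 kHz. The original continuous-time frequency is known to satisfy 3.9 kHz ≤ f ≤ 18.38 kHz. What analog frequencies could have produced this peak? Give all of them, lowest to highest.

5.88 kHz, 6.6 kHz, 12.12 kHz, 12.84 kHz, 18.36 kHz

Frequencies that alias to 0.36 kHz are k·fs ± 0.36 kHz for integer k ≥ 0.
k=0: 0.36 kHz.
k=1: 5.88 kHz, 6.6 kHz.
k=2: 12.12 kHz, 12.84 kHz.
k=3: 18.36 kHz, 19.08 kHz.
k=4: 24.6 kHz, 25.32 kHz.
Within [3.9 kHz, 18.38 kHz]: 5.88 kHz, 6.6 kHz, 12.12 kHz, 12.84 kHz, 18.36 kHz.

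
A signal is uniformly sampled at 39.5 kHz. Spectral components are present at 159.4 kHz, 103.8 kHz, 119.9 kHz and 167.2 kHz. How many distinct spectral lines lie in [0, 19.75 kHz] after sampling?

3

fs/2 = 19.75 kHz.
159.4 kHz mod fs = 1.4 kHz.
1.4 kHz ≤ fs/2 = 19.75 kHz, appears at 1.4 kHz.
103.8 kHz mod fs = 24.8 kHz.
24.8 kHz > fs/2 = 19.75 kHz, folds to fs − 24.8 kHz = 14.7 kHz.
119.9 kHz mod fs = 1.4 kHz.
1.4 kHz ≤ fs/2 = 19.75 kHz, appears at 1.4 kHz.
167.2 kHz mod fs = 9.2 kHz.
9.2 kHz ≤ fs/2 = 19.75 kHz, appears at 9.2 kHz.
Distinct values: {1.4 kHz, 9.2 kHz, 14.7 kHz} → 3.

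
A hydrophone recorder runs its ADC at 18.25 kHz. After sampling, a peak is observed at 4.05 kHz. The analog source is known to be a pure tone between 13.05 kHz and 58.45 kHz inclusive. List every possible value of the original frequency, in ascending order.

Frequencies that alias to 4.05 kHz are k·fs ± 4.05 kHz for integer k ≥ 0.
k=0: 4.05 kHz.
k=1: 14.2 kHz, 22.3 kHz.
k=2: 32.45 kHz, 40.55 kHz.
k=3: 50.7 kHz, 58.8 kHz.
k=4: 68.95 kHz, 77.05 kHz.
Within [13.05 kHz, 58.45 kHz]: 14.2 kHz, 22.3 kHz, 32.45 kHz, 40.55 kHz, 50.7 kHz.

14.2 kHz, 22.3 kHz, 32.45 kHz, 40.55 kHz, 50.7 kHz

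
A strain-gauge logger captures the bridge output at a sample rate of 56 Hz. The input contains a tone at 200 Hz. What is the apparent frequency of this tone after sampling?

24 Hz

200 Hz mod fs = 32 Hz.
32 Hz > fs/2 = 28 Hz, folds to fs − 32 Hz = 24 Hz.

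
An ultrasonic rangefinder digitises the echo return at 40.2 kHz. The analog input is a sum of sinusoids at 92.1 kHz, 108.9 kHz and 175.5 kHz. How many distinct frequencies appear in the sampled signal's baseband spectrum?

fs/2 = 20.1 kHz.
92.1 kHz mod fs = 11.7 kHz.
11.7 kHz ≤ fs/2 = 20.1 kHz, appears at 11.7 kHz.
108.9 kHz mod fs = 28.5 kHz.
28.5 kHz > fs/2 = 20.1 kHz, folds to fs − 28.5 kHz = 11.7 kHz.
175.5 kHz mod fs = 14.7 kHz.
14.7 kHz ≤ fs/2 = 20.1 kHz, appears at 14.7 kHz.
Distinct values: {11.7 kHz, 14.7 kHz} → 2.

2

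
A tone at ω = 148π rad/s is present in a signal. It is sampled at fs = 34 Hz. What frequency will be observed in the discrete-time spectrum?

6 Hz

ω = 148π rad/s → f = ω/(2π) = 74 Hz.
74 Hz mod fs = 6 Hz.
6 Hz ≤ fs/2 = 17 Hz, appears at 6 Hz.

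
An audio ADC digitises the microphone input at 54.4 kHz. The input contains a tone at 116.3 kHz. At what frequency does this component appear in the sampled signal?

116.3 kHz mod fs = 7.5 kHz.
7.5 kHz ≤ fs/2 = 27.2 kHz, appears at 7.5 kHz.

7.5 kHz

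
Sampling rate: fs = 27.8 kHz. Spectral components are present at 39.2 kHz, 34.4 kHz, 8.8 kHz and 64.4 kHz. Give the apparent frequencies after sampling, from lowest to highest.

6.6 kHz, 8.8 kHz, 11.4 kHz

fs/2 = 13.9 kHz.
39.2 kHz mod fs = 11.4 kHz.
11.4 kHz ≤ fs/2 = 13.9 kHz, appears at 11.4 kHz.
34.4 kHz mod fs = 6.6 kHz.
6.6 kHz ≤ fs/2 = 13.9 kHz, appears at 6.6 kHz.
8.8 kHz ≤ fs/2 = 13.9 kHz, passes unchanged.
64.4 kHz mod fs = 8.8 kHz.
8.8 kHz ≤ fs/2 = 13.9 kHz, appears at 8.8 kHz.
Distinct values: {6.6 kHz, 8.8 kHz, 11.4 kHz}.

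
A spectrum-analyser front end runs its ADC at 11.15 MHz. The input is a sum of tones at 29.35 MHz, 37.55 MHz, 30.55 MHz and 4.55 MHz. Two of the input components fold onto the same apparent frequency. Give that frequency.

fs/2 = 5.575 MHz.
29.35 MHz mod fs = 7.05 MHz.
7.05 MHz > fs/2 = 5.575 MHz, folds to fs − 7.05 MHz = 4.1 MHz.
37.55 MHz mod fs = 4.1 MHz.
4.1 MHz ≤ fs/2 = 5.575 MHz, appears at 4.1 MHz.
30.55 MHz mod fs = 8.25 MHz.
8.25 MHz > fs/2 = 5.575 MHz, folds to fs − 8.25 MHz = 2.9 MHz.
4.55 MHz ≤ fs/2 = 5.575 MHz, passes unchanged.
29.35 MHz and 37.55 MHz both map to 4.1 MHz.

4.1 MHz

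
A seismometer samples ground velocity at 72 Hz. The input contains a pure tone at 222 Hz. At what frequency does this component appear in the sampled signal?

6 Hz

222 Hz mod fs = 6 Hz.
6 Hz ≤ fs/2 = 36 Hz, appears at 6 Hz.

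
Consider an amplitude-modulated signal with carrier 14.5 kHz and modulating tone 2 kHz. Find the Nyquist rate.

AM sidebands sit at fc ± fm = 12.5 kHz and 16.5 kHz.
Highest-frequency component: 16.5 kHz.
Nyquist rate = 2 × 16.5 kHz = 33 kHz.

33 kHz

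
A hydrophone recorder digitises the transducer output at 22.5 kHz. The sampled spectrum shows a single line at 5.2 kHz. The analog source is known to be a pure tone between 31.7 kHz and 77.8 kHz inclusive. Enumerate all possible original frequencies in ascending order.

Frequencies that alias to 5.2 kHz are k·fs ± 5.2 kHz for integer k ≥ 0.
k=0: 5.2 kHz.
k=1: 17.3 kHz, 27.7 kHz.
k=2: 39.8 kHz, 50.2 kHz.
k=3: 62.3 kHz, 72.7 kHz.
k=4: 84.8 kHz, 95.2 kHz.
Within [31.7 kHz, 77.8 kHz]: 39.8 kHz, 50.2 kHz, 62.3 kHz, 72.7 kHz.

39.8 kHz, 50.2 kHz, 62.3 kHz, 72.7 kHz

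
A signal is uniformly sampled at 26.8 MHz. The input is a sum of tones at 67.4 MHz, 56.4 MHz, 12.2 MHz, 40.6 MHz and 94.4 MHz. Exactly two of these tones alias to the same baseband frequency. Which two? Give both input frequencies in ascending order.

fs/2 = 13.4 MHz.
67.4 MHz mod fs = 13.8 MHz.
13.8 MHz > fs/2 = 13.4 MHz, folds to fs − 13.8 MHz = 13 MHz.
56.4 MHz mod fs = 2.8 MHz.
2.8 MHz ≤ fs/2 = 13.4 MHz, appears at 2.8 MHz.
12.2 MHz ≤ fs/2 = 13.4 MHz, passes unchanged.
40.6 MHz mod fs = 13.8 MHz.
13.8 MHz > fs/2 = 13.4 MHz, folds to fs − 13.8 MHz = 13 MHz.
94.4 MHz mod fs = 14 MHz.
14 MHz > fs/2 = 13.4 MHz, folds to fs − 14 MHz = 12.8 MHz.
40.6 MHz and 67.4 MHz both map to 13 MHz.

40.6 MHz, 67.4 MHz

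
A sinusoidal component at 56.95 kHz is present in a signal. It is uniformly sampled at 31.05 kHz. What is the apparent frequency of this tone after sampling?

5.15 kHz

56.95 kHz mod fs = 25.9 kHz.
25.9 kHz > fs/2 = 15.525 kHz, folds to fs − 25.9 kHz = 5.15 kHz.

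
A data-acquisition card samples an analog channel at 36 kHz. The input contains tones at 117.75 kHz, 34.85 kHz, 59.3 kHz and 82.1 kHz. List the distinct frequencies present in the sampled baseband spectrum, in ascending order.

1.15 kHz, 9.75 kHz, 10.1 kHz, 12.7 kHz

fs/2 = 18 kHz.
117.75 kHz mod fs = 9.75 kHz.
9.75 kHz ≤ fs/2 = 18 kHz, appears at 9.75 kHz.
34.85 kHz > fs/2 = 18 kHz, folds to fs − 34.85 kHz = 1.15 kHz.
59.3 kHz mod fs = 23.3 kHz.
23.3 kHz > fs/2 = 18 kHz, folds to fs − 23.3 kHz = 12.7 kHz.
82.1 kHz mod fs = 10.1 kHz.
10.1 kHz ≤ fs/2 = 18 kHz, appears at 10.1 kHz.
Distinct values: {1.15 kHz, 9.75 kHz, 10.1 kHz, 12.7 kHz}.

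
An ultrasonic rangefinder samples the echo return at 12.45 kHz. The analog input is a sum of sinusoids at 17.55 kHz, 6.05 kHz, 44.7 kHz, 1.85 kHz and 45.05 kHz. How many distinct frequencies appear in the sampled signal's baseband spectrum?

fs/2 = 6.225 kHz.
17.55 kHz mod fs = 5.1 kHz.
5.1 kHz ≤ fs/2 = 6.225 kHz, appears at 5.1 kHz.
6.05 kHz ≤ fs/2 = 6.225 kHz, passes unchanged.
44.7 kHz mod fs = 7.35 kHz.
7.35 kHz > fs/2 = 6.225 kHz, folds to fs − 7.35 kHz = 5.1 kHz.
1.85 kHz ≤ fs/2 = 6.225 kHz, passes unchanged.
45.05 kHz mod fs = 7.7 kHz.
7.7 kHz > fs/2 = 6.225 kHz, folds to fs − 7.7 kHz = 4.75 kHz.
Distinct values: {1.85 kHz, 4.75 kHz, 5.1 kHz, 6.05 kHz} → 4.

4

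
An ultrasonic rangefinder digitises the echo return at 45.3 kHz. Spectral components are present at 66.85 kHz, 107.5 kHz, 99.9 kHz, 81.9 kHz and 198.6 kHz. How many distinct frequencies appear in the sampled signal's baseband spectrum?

fs/2 = 22.65 kHz.
66.85 kHz mod fs = 21.55 kHz.
21.55 kHz ≤ fs/2 = 22.65 kHz, appears at 21.55 kHz.
107.5 kHz mod fs = 16.9 kHz.
16.9 kHz ≤ fs/2 = 22.65 kHz, appears at 16.9 kHz.
99.9 kHz mod fs = 9.3 kHz.
9.3 kHz ≤ fs/2 = 22.65 kHz, appears at 9.3 kHz.
81.9 kHz mod fs = 36.6 kHz.
36.6 kHz > fs/2 = 22.65 kHz, folds to fs − 36.6 kHz = 8.7 kHz.
198.6 kHz mod fs = 17.4 kHz.
17.4 kHz ≤ fs/2 = 22.65 kHz, appears at 17.4 kHz.
Distinct values: {8.7 kHz, 9.3 kHz, 16.9 kHz, 17.4 kHz, 21.55 kHz} → 5.

5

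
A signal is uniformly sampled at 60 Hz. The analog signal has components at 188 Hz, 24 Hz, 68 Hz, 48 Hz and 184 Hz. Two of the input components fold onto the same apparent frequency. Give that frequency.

fs/2 = 30 Hz.
188 Hz mod fs = 8 Hz.
8 Hz ≤ fs/2 = 30 Hz, appears at 8 Hz.
24 Hz ≤ fs/2 = 30 Hz, passes unchanged.
68 Hz mod fs = 8 Hz.
8 Hz ≤ fs/2 = 30 Hz, appears at 8 Hz.
48 Hz > fs/2 = 30 Hz, folds to fs − 48 Hz = 12 Hz.
184 Hz mod fs = 4 Hz.
4 Hz ≤ fs/2 = 30 Hz, appears at 4 Hz.
68 Hz and 188 Hz both map to 8 Hz.

8 Hz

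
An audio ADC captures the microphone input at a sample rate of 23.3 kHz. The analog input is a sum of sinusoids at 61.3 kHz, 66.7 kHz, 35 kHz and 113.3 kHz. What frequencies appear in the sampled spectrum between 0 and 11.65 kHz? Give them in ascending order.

3.2 kHz, 8.6 kHz, 11.6 kHz

fs/2 = 11.65 kHz.
61.3 kHz mod fs = 14.7 kHz.
14.7 kHz > fs/2 = 11.65 kHz, folds to fs − 14.7 kHz = 8.6 kHz.
66.7 kHz mod fs = 20.1 kHz.
20.1 kHz > fs/2 = 11.65 kHz, folds to fs − 20.1 kHz = 3.2 kHz.
35 kHz mod fs = 11.7 kHz.
11.7 kHz > fs/2 = 11.65 kHz, folds to fs − 11.7 kHz = 11.6 kHz.
113.3 kHz mod fs = 20.1 kHz.
20.1 kHz > fs/2 = 11.65 kHz, folds to fs − 20.1 kHz = 3.2 kHz.
Distinct values: {3.2 kHz, 8.6 kHz, 11.6 kHz}.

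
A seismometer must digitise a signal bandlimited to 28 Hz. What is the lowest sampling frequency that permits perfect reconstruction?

56 Hz

Nyquist rate = 2 × 28 Hz = 56 Hz.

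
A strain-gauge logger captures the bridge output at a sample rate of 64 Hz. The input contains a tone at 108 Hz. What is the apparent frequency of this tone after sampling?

108 Hz mod fs = 44 Hz.
44 Hz > fs/2 = 32 Hz, folds to fs − 44 Hz = 20 Hz.

20 Hz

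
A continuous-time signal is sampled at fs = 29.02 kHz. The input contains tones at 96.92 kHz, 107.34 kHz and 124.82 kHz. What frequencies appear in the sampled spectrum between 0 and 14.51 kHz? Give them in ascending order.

8.74 kHz, 9.86 kHz

fs/2 = 14.51 kHz.
96.92 kHz mod fs = 9.86 kHz.
9.86 kHz ≤ fs/2 = 14.51 kHz, appears at 9.86 kHz.
107.34 kHz mod fs = 20.28 kHz.
20.28 kHz > fs/2 = 14.51 kHz, folds to fs − 20.28 kHz = 8.74 kHz.
124.82 kHz mod fs = 8.74 kHz.
8.74 kHz ≤ fs/2 = 14.51 kHz, appears at 8.74 kHz.
Distinct values: {8.74 kHz, 9.86 kHz}.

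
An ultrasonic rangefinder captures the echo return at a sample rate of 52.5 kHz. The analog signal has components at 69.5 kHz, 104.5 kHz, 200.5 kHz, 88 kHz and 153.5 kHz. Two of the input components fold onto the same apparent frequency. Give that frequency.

17 kHz

fs/2 = 26.25 kHz.
69.5 kHz mod fs = 17 kHz.
17 kHz ≤ fs/2 = 26.25 kHz, appears at 17 kHz.
104.5 kHz mod fs = 52 kHz.
52 kHz > fs/2 = 26.25 kHz, folds to fs − 52 kHz = 0.5 kHz.
200.5 kHz mod fs = 43 kHz.
43 kHz > fs/2 = 26.25 kHz, folds to fs − 43 kHz = 9.5 kHz.
88 kHz mod fs = 35.5 kHz.
35.5 kHz > fs/2 = 26.25 kHz, folds to fs − 35.5 kHz = 17 kHz.
153.5 kHz mod fs = 48.5 kHz.
48.5 kHz > fs/2 = 26.25 kHz, folds to fs − 48.5 kHz = 4 kHz.
69.5 kHz and 88 kHz both map to 17 kHz.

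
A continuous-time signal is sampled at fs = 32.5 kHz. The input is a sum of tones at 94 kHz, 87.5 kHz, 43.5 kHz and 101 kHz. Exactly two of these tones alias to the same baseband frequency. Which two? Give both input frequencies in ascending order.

fs/2 = 16.25 kHz.
94 kHz mod fs = 29 kHz.
29 kHz > fs/2 = 16.25 kHz, folds to fs − 29 kHz = 3.5 kHz.
87.5 kHz mod fs = 22.5 kHz.
22.5 kHz > fs/2 = 16.25 kHz, folds to fs − 22.5 kHz = 10 kHz.
43.5 kHz mod fs = 11 kHz.
11 kHz ≤ fs/2 = 16.25 kHz, appears at 11 kHz.
101 kHz mod fs = 3.5 kHz.
3.5 kHz ≤ fs/2 = 16.25 kHz, appears at 3.5 kHz.
94 kHz and 101 kHz both map to 3.5 kHz.

94 kHz, 101 kHz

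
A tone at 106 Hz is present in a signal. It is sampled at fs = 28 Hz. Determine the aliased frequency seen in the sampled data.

106 Hz mod fs = 22 Hz.
22 Hz > fs/2 = 14 Hz, folds to fs − 22 Hz = 6 Hz.

6 Hz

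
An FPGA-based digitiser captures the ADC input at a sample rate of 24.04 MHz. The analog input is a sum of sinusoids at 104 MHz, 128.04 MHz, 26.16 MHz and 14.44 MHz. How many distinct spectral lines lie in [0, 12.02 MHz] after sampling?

3

fs/2 = 12.02 MHz.
104 MHz mod fs = 7.84 MHz.
7.84 MHz ≤ fs/2 = 12.02 MHz, appears at 7.84 MHz.
128.04 MHz mod fs = 7.84 MHz.
7.84 MHz ≤ fs/2 = 12.02 MHz, appears at 7.84 MHz.
26.16 MHz mod fs = 2.12 MHz.
2.12 MHz ≤ fs/2 = 12.02 MHz, appears at 2.12 MHz.
14.44 MHz > fs/2 = 12.02 MHz, folds to fs − 14.44 MHz = 9.6 MHz.
Distinct values: {2.12 MHz, 7.84 MHz, 9.6 MHz} → 3.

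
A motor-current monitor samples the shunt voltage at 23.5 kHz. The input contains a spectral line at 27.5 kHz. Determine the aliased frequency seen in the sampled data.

4 kHz

27.5 kHz mod fs = 4 kHz.
4 kHz ≤ fs/2 = 11.75 kHz, appears at 4 kHz.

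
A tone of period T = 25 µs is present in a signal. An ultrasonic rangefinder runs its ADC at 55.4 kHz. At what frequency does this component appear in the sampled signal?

T = 25 µs → f = 1/T = 40 kHz.
40 kHz > fs/2 = 27.7 kHz, folds to fs − 40 kHz = 15.4 kHz.

15.4 kHz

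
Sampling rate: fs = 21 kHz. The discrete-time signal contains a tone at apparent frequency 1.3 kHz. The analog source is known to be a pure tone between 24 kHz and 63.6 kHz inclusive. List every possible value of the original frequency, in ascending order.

40.7 kHz, 43.3 kHz, 61.7 kHz

Frequencies that alias to 1.3 kHz are k·fs ± 1.3 kHz for integer k ≥ 0.
k=0: 1.3 kHz.
k=1: 19.7 kHz, 22.3 kHz.
k=2: 40.7 kHz, 43.3 kHz.
k=3: 61.7 kHz, 64.3 kHz.
k=4: 82.7 kHz, 85.3 kHz.
Within [24 kHz, 63.6 kHz]: 40.7 kHz, 43.3 kHz, 61.7 kHz.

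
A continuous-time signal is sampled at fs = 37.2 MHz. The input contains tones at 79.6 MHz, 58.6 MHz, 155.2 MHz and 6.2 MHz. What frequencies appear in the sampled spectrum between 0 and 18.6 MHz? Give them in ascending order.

fs/2 = 18.6 MHz.
79.6 MHz mod fs = 5.2 MHz.
5.2 MHz ≤ fs/2 = 18.6 MHz, appears at 5.2 MHz.
58.6 MHz mod fs = 21.4 MHz.
21.4 MHz > fs/2 = 18.6 MHz, folds to fs − 21.4 MHz = 15.8 MHz.
155.2 MHz mod fs = 6.4 MHz.
6.4 MHz ≤ fs/2 = 18.6 MHz, appears at 6.4 MHz.
6.2 MHz ≤ fs/2 = 18.6 MHz, passes unchanged.
Distinct values: {5.2 MHz, 6.2 MHz, 6.4 MHz, 15.8 MHz}.

5.2 MHz, 6.2 MHz, 6.4 MHz, 15.8 MHz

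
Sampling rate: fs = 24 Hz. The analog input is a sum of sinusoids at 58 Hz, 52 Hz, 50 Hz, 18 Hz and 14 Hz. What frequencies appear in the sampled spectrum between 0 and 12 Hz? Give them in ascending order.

2 Hz, 4 Hz, 6 Hz, 10 Hz

fs/2 = 12 Hz.
58 Hz mod fs = 10 Hz.
10 Hz ≤ fs/2 = 12 Hz, appears at 10 Hz.
52 Hz mod fs = 4 Hz.
4 Hz ≤ fs/2 = 12 Hz, appears at 4 Hz.
50 Hz mod fs = 2 Hz.
2 Hz ≤ fs/2 = 12 Hz, appears at 2 Hz.
18 Hz > fs/2 = 12 Hz, folds to fs − 18 Hz = 6 Hz.
14 Hz > fs/2 = 12 Hz, folds to fs − 14 Hz = 10 Hz.
Distinct values: {2 Hz, 4 Hz, 6 Hz, 10 Hz}.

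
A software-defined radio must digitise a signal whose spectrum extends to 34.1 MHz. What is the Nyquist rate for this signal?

Nyquist rate = 2 × 34.1 MHz = 68.2 MHz.

68.2 MHz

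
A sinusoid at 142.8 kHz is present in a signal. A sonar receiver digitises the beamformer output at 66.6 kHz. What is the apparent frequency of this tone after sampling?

9.6 kHz

142.8 kHz mod fs = 9.6 kHz.
9.6 kHz ≤ fs/2 = 33.3 kHz, appears at 9.6 kHz.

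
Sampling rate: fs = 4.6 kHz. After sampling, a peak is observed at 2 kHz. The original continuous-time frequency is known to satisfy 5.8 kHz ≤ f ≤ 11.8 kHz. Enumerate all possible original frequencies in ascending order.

Frequencies that alias to 2 kHz are k·fs ± 2 kHz for integer k ≥ 0.
k=0: 2 kHz.
k=1: 2.6 kHz, 6.6 kHz.
k=2: 7.2 kHz, 11.2 kHz.
k=3: 11.8 kHz, 15.8 kHz.
k=4: 16.4 kHz, 20.4 kHz.
Within [5.8 kHz, 11.8 kHz]: 6.6 kHz, 7.2 kHz, 11.2 kHz, 11.8 kHz.

6.6 kHz, 7.2 kHz, 11.2 kHz, 11.8 kHz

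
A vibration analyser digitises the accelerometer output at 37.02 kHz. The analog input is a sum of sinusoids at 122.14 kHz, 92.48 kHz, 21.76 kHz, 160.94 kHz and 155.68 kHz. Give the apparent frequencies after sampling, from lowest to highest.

fs/2 = 18.51 kHz.
122.14 kHz mod fs = 11.08 kHz.
11.08 kHz ≤ fs/2 = 18.51 kHz, appears at 11.08 kHz.
92.48 kHz mod fs = 18.44 kHz.
18.44 kHz ≤ fs/2 = 18.51 kHz, appears at 18.44 kHz.
21.76 kHz > fs/2 = 18.51 kHz, folds to fs − 21.76 kHz = 15.26 kHz.
160.94 kHz mod fs = 12.86 kHz.
12.86 kHz ≤ fs/2 = 18.51 kHz, appears at 12.86 kHz.
155.68 kHz mod fs = 7.6 kHz.
7.6 kHz ≤ fs/2 = 18.51 kHz, appears at 7.6 kHz.
Distinct values: {7.6 kHz, 11.08 kHz, 12.86 kHz, 15.26 kHz, 18.44 kHz}.

7.6 kHz, 11.08 kHz, 12.86 kHz, 15.26 kHz, 18.44 kHz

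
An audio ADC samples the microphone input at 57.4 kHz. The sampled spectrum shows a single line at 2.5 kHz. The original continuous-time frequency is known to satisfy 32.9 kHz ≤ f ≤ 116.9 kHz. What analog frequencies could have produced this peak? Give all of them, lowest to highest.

Frequencies that alias to 2.5 kHz are k·fs ± 2.5 kHz for integer k ≥ 0.
k=0: 2.5 kHz.
k=1: 54.9 kHz, 59.9 kHz.
k=2: 112.3 kHz, 117.3 kHz.
k=3: 169.7 kHz, 174.7 kHz.
Within [32.9 kHz, 116.9 kHz]: 54.9 kHz, 59.9 kHz, 112.3 kHz.

54.9 kHz, 59.9 kHz, 112.3 kHz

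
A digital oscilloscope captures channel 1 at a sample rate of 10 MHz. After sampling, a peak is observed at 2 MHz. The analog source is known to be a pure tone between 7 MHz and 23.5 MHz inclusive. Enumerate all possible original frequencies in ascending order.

8 MHz, 12 MHz, 18 MHz, 22 MHz

Frequencies that alias to 2 MHz are k·fs ± 2 MHz for integer k ≥ 0.
k=0: 2 MHz.
k=1: 8 MHz, 12 MHz.
k=2: 18 MHz, 22 MHz.
k=3: 28 MHz, 32 MHz.
Within [7 MHz, 23.5 MHz]: 8 MHz, 12 MHz, 18 MHz, 22 MHz.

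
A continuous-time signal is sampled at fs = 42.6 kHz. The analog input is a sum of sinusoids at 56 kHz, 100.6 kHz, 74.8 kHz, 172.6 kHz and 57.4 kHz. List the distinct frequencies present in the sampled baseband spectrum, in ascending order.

2.2 kHz, 10.4 kHz, 13.4 kHz, 14.8 kHz, 15.4 kHz

fs/2 = 21.3 kHz.
56 kHz mod fs = 13.4 kHz.
13.4 kHz ≤ fs/2 = 21.3 kHz, appears at 13.4 kHz.
100.6 kHz mod fs = 15.4 kHz.
15.4 kHz ≤ fs/2 = 21.3 kHz, appears at 15.4 kHz.
74.8 kHz mod fs = 32.2 kHz.
32.2 kHz > fs/2 = 21.3 kHz, folds to fs − 32.2 kHz = 10.4 kHz.
172.6 kHz mod fs = 2.2 kHz.
2.2 kHz ≤ fs/2 = 21.3 kHz, appears at 2.2 kHz.
57.4 kHz mod fs = 14.8 kHz.
14.8 kHz ≤ fs/2 = 21.3 kHz, appears at 14.8 kHz.
Distinct values: {2.2 kHz, 10.4 kHz, 13.4 kHz, 14.8 kHz, 15.4 kHz}.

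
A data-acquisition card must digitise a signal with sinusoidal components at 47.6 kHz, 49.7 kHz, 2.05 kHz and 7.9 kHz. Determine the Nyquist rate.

99.4 kHz

Highest-frequency component: 49.7 kHz.
Nyquist rate = 2 × 49.7 kHz = 99.4 kHz.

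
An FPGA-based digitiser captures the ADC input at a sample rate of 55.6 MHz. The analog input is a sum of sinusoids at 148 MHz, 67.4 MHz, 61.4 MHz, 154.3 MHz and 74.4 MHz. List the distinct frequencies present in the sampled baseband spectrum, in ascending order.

fs/2 = 27.8 MHz.
148 MHz mod fs = 36.8 MHz.
36.8 MHz > fs/2 = 27.8 MHz, folds to fs − 36.8 MHz = 18.8 MHz.
67.4 MHz mod fs = 11.8 MHz.
11.8 MHz ≤ fs/2 = 27.8 MHz, appears at 11.8 MHz.
61.4 MHz mod fs = 5.8 MHz.
5.8 MHz ≤ fs/2 = 27.8 MHz, appears at 5.8 MHz.
154.3 MHz mod fs = 43.1 MHz.
43.1 MHz > fs/2 = 27.8 MHz, folds to fs − 43.1 MHz = 12.5 MHz.
74.4 MHz mod fs = 18.8 MHz.
18.8 MHz ≤ fs/2 = 27.8 MHz, appears at 18.8 MHz.
Distinct values: {5.8 MHz, 11.8 MHz, 12.5 MHz, 18.8 MHz}.

5.8 MHz, 11.8 MHz, 12.5 MHz, 18.8 MHz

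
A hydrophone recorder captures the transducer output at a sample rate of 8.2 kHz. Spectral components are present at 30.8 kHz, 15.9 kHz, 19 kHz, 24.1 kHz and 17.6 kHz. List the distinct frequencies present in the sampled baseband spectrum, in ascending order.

0.5 kHz, 1.2 kHz, 2 kHz, 2.6 kHz

fs/2 = 4.1 kHz.
30.8 kHz mod fs = 6.2 kHz.
6.2 kHz > fs/2 = 4.1 kHz, folds to fs − 6.2 kHz = 2 kHz.
15.9 kHz mod fs = 7.7 kHz.
7.7 kHz > fs/2 = 4.1 kHz, folds to fs − 7.7 kHz = 0.5 kHz.
19 kHz mod fs = 2.6 kHz.
2.6 kHz ≤ fs/2 = 4.1 kHz, appears at 2.6 kHz.
24.1 kHz mod fs = 7.7 kHz.
7.7 kHz > fs/2 = 4.1 kHz, folds to fs − 7.7 kHz = 0.5 kHz.
17.6 kHz mod fs = 1.2 kHz.
1.2 kHz ≤ fs/2 = 4.1 kHz, appears at 1.2 kHz.
Distinct values: {0.5 kHz, 1.2 kHz, 2 kHz, 2.6 kHz}.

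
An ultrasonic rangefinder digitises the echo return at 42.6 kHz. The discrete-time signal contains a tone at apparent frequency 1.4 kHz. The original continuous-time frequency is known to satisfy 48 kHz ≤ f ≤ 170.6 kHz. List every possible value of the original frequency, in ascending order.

Frequencies that alias to 1.4 kHz are k·fs ± 1.4 kHz for integer k ≥ 0.
k=0: 1.4 kHz.
k=1: 41.2 kHz, 44 kHz.
k=2: 83.8 kHz, 86.6 kHz.
k=3: 126.4 kHz, 129.2 kHz.
k=4: 169 kHz, 171.8 kHz.
k=5: 211.6 kHz, 214.4 kHz.
Within [48 kHz, 170.6 kHz]: 83.8 kHz, 86.6 kHz, 126.4 kHz, 129.2 kHz, 169 kHz.

83.8 kHz, 86.6 kHz, 126.4 kHz, 129.2 kHz, 169 kHz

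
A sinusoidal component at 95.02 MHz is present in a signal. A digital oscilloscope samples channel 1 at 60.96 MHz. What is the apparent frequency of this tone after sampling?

95.02 MHz mod fs = 34.06 MHz.
34.06 MHz > fs/2 = 30.48 MHz, folds to fs − 34.06 MHz = 26.9 MHz.

26.9 MHz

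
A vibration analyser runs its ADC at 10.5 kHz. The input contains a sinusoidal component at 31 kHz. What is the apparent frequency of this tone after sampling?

31 kHz mod fs = 10 kHz.
10 kHz > fs/2 = 5.25 kHz, folds to fs − 10 kHz = 0.5 kHz.

0.5 kHz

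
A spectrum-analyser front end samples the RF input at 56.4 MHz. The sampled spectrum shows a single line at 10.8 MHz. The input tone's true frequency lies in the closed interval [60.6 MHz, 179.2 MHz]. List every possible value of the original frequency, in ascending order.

67.2 MHz, 102 MHz, 123.6 MHz, 158.4 MHz

Frequencies that alias to 10.8 MHz are k·fs ± 10.8 MHz for integer k ≥ 0.
k=0: 10.8 MHz.
k=1: 45.6 MHz, 67.2 MHz.
k=2: 102 MHz, 123.6 MHz.
k=3: 158.4 MHz, 180 MHz.
k=4: 214.8 MHz, 236.4 MHz.
Within [60.6 MHz, 179.2 MHz]: 67.2 MHz, 102 MHz, 123.6 MHz, 158.4 MHz.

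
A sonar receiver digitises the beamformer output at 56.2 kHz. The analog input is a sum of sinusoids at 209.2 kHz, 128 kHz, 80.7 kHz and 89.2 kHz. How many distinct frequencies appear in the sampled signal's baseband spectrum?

3

fs/2 = 28.1 kHz.
209.2 kHz mod fs = 40.6 kHz.
40.6 kHz > fs/2 = 28.1 kHz, folds to fs − 40.6 kHz = 15.6 kHz.
128 kHz mod fs = 15.6 kHz.
15.6 kHz ≤ fs/2 = 28.1 kHz, appears at 15.6 kHz.
80.7 kHz mod fs = 24.5 kHz.
24.5 kHz ≤ fs/2 = 28.1 kHz, appears at 24.5 kHz.
89.2 kHz mod fs = 33 kHz.
33 kHz > fs/2 = 28.1 kHz, folds to fs − 33 kHz = 23.2 kHz.
Distinct values: {15.6 kHz, 23.2 kHz, 24.5 kHz} → 3.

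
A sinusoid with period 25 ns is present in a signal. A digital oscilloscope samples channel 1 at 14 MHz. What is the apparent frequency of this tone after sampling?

2 MHz

T = 25 ns → f = 1/T = 40 MHz.
40 MHz mod fs = 12 MHz.
12 MHz > fs/2 = 7 MHz, folds to fs − 12 MHz = 2 MHz.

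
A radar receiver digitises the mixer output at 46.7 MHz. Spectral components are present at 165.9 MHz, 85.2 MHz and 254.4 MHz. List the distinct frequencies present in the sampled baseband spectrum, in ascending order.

fs/2 = 23.35 MHz.
165.9 MHz mod fs = 25.8 MHz.
25.8 MHz > fs/2 = 23.35 MHz, folds to fs − 25.8 MHz = 20.9 MHz.
85.2 MHz mod fs = 38.5 MHz.
38.5 MHz > fs/2 = 23.35 MHz, folds to fs − 38.5 MHz = 8.2 MHz.
254.4 MHz mod fs = 20.9 MHz.
20.9 MHz ≤ fs/2 = 23.35 MHz, appears at 20.9 MHz.
Distinct values: {8.2 MHz, 20.9 MHz}.

8.2 MHz, 20.9 MHz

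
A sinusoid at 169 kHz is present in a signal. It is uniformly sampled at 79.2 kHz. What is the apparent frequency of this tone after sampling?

10.6 kHz

169 kHz mod fs = 10.6 kHz.
10.6 kHz ≤ fs/2 = 39.6 kHz, appears at 10.6 kHz.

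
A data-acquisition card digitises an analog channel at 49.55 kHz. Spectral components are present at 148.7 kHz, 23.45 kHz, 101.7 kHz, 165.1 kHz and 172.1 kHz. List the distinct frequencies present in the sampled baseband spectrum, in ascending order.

0.05 kHz, 2.6 kHz, 16.45 kHz, 23.45 kHz

fs/2 = 24.775 kHz.
148.7 kHz mod fs = 0.05 kHz.
0.05 kHz ≤ fs/2 = 24.775 kHz, appears at 0.05 kHz.
23.45 kHz ≤ fs/2 = 24.775 kHz, passes unchanged.
101.7 kHz mod fs = 2.6 kHz.
2.6 kHz ≤ fs/2 = 24.775 kHz, appears at 2.6 kHz.
165.1 kHz mod fs = 16.45 kHz.
16.45 kHz ≤ fs/2 = 24.775 kHz, appears at 16.45 kHz.
172.1 kHz mod fs = 23.45 kHz.
23.45 kHz ≤ fs/2 = 24.775 kHz, appears at 23.45 kHz.
Distinct values: {0.05 kHz, 2.6 kHz, 16.45 kHz, 23.45 kHz}.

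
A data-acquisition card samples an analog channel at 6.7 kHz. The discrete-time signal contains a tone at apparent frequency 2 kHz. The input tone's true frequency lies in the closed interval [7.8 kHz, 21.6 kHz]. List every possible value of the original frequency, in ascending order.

Frequencies that alias to 2 kHz are k·fs ± 2 kHz for integer k ≥ 0.
k=0: 2 kHz.
k=1: 4.7 kHz, 8.7 kHz.
k=2: 11.4 kHz, 15.4 kHz.
k=3: 18.1 kHz, 22.1 kHz.
k=4: 24.8 kHz, 28.8 kHz.
Within [7.8 kHz, 21.6 kHz]: 8.7 kHz, 11.4 kHz, 15.4 kHz, 18.1 kHz.

8.7 kHz, 11.4 kHz, 15.4 kHz, 18.1 kHz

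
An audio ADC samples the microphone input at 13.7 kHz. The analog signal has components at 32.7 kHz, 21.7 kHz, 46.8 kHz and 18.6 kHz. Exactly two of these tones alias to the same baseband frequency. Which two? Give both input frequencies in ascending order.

fs/2 = 6.85 kHz.
32.7 kHz mod fs = 5.3 kHz.
5.3 kHz ≤ fs/2 = 6.85 kHz, appears at 5.3 kHz.
21.7 kHz mod fs = 8 kHz.
8 kHz > fs/2 = 6.85 kHz, folds to fs − 8 kHz = 5.7 kHz.
46.8 kHz mod fs = 5.7 kHz.
5.7 kHz ≤ fs/2 = 6.85 kHz, appears at 5.7 kHz.
18.6 kHz mod fs = 4.9 kHz.
4.9 kHz ≤ fs/2 = 6.85 kHz, appears at 4.9 kHz.
21.7 kHz and 46.8 kHz both map to 5.7 kHz.

21.7 kHz, 46.8 kHz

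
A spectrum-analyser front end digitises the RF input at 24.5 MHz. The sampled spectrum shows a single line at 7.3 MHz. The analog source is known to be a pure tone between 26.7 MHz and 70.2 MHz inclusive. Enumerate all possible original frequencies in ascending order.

Frequencies that alias to 7.3 MHz are k·fs ± 7.3 MHz for integer k ≥ 0.
k=0: 7.3 MHz.
k=1: 17.2 MHz, 31.8 MHz.
k=2: 41.7 MHz, 56.3 MHz.
k=3: 66.2 MHz, 80.8 MHz.
k=4: 90.7 MHz, 105.3 MHz.
Within [26.7 MHz, 70.2 MHz]: 31.8 MHz, 41.7 MHz, 56.3 MHz, 66.2 MHz.

31.8 MHz, 41.7 MHz, 56.3 MHz, 66.2 MHz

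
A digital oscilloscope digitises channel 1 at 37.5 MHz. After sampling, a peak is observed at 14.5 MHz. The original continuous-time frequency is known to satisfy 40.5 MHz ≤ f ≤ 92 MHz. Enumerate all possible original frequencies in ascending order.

Frequencies that alias to 14.5 MHz are k·fs ± 14.5 MHz for integer k ≥ 0.
k=0: 14.5 MHz.
k=1: 23 MHz, 52 MHz.
k=2: 60.5 MHz, 89.5 MHz.
k=3: 98 MHz, 127 MHz.
Within [40.5 MHz, 92 MHz]: 52 MHz, 60.5 MHz, 89.5 MHz.

52 MHz, 60.5 MHz, 89.5 MHz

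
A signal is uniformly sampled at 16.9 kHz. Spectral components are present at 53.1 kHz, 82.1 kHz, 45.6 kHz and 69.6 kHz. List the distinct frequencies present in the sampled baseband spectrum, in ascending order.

fs/2 = 8.45 kHz.
53.1 kHz mod fs = 2.4 kHz.
2.4 kHz ≤ fs/2 = 8.45 kHz, appears at 2.4 kHz.
82.1 kHz mod fs = 14.5 kHz.
14.5 kHz > fs/2 = 8.45 kHz, folds to fs − 14.5 kHz = 2.4 kHz.
45.6 kHz mod fs = 11.8 kHz.
11.8 kHz > fs/2 = 8.45 kHz, folds to fs − 11.8 kHz = 5.1 kHz.
69.6 kHz mod fs = 2 kHz.
2 kHz ≤ fs/2 = 8.45 kHz, appears at 2 kHz.
Distinct values: {2 kHz, 2.4 kHz, 5.1 kHz}.

2 kHz, 2.4 kHz, 5.1 kHz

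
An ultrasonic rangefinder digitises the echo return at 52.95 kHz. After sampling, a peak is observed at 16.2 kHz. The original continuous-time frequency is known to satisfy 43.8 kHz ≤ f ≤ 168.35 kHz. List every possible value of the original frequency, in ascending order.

Frequencies that alias to 16.2 kHz are k·fs ± 16.2 kHz for integer k ≥ 0.
k=0: 16.2 kHz.
k=1: 36.75 kHz, 69.15 kHz.
k=2: 89.7 kHz, 122.1 kHz.
k=3: 142.65 kHz, 175.05 kHz.
k=4: 195.6 kHz, 228 kHz.
Within [43.8 kHz, 168.35 kHz]: 69.15 kHz, 89.7 kHz, 122.1 kHz, 142.65 kHz.

69.15 kHz, 89.7 kHz, 122.1 kHz, 142.65 kHz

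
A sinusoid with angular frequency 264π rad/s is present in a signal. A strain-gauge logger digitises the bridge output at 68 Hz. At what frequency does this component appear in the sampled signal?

ω = 264π rad/s → f = ω/(2π) = 132 Hz.
132 Hz mod fs = 64 Hz.
64 Hz > fs/2 = 34 Hz, folds to fs − 64 Hz = 4 Hz.

4 Hz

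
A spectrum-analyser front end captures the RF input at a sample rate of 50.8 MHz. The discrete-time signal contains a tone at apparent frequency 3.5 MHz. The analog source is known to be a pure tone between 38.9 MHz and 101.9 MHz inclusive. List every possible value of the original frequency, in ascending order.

Frequencies that alias to 3.5 MHz are k·fs ± 3.5 MHz for integer k ≥ 0.
k=0: 3.5 MHz.
k=1: 47.3 MHz, 54.3 MHz.
k=2: 98.1 MHz, 105.1 MHz.
k=3: 148.9 MHz, 155.9 MHz.
Within [38.9 MHz, 101.9 MHz]: 47.3 MHz, 54.3 MHz, 98.1 MHz.

47.3 MHz, 54.3 MHz, 98.1 MHz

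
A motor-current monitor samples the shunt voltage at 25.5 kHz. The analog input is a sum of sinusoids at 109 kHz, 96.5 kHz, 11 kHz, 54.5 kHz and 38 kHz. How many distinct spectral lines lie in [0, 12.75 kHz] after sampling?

5

fs/2 = 12.75 kHz.
109 kHz mod fs = 7 kHz.
7 kHz ≤ fs/2 = 12.75 kHz, appears at 7 kHz.
96.5 kHz mod fs = 20 kHz.
20 kHz > fs/2 = 12.75 kHz, folds to fs − 20 kHz = 5.5 kHz.
11 kHz ≤ fs/2 = 12.75 kHz, passes unchanged.
54.5 kHz mod fs = 3.5 kHz.
3.5 kHz ≤ fs/2 = 12.75 kHz, appears at 3.5 kHz.
38 kHz mod fs = 12.5 kHz.
12.5 kHz ≤ fs/2 = 12.75 kHz, appears at 12.5 kHz.
Distinct values: {3.5 kHz, 5.5 kHz, 7 kHz, 11 kHz, 12.5 kHz} → 5.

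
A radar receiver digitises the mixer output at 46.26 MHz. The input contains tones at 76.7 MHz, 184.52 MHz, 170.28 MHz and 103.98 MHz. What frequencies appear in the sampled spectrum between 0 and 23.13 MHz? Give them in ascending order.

fs/2 = 23.13 MHz.
76.7 MHz mod fs = 30.44 MHz.
30.44 MHz > fs/2 = 23.13 MHz, folds to fs − 30.44 MHz = 15.82 MHz.
184.52 MHz mod fs = 45.74 MHz.
45.74 MHz > fs/2 = 23.13 MHz, folds to fs − 45.74 MHz = 0.52 MHz.
170.28 MHz mod fs = 31.5 MHz.
31.5 MHz > fs/2 = 23.13 MHz, folds to fs − 31.5 MHz = 14.76 MHz.
103.98 MHz mod fs = 11.46 MHz.
11.46 MHz ≤ fs/2 = 23.13 MHz, appears at 11.46 MHz.
Distinct values: {0.52 MHz, 11.46 MHz, 14.76 MHz, 15.82 MHz}.

0.52 MHz, 11.46 MHz, 14.76 MHz, 15.82 MHz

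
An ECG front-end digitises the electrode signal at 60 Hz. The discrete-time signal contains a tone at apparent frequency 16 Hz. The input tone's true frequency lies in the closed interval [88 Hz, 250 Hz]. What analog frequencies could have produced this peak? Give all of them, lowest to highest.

Frequencies that alias to 16 Hz are k·fs ± 16 Hz for integer k ≥ 0.
k=0: 16 Hz.
k=1: 44 Hz, 76 Hz.
k=2: 104 Hz, 136 Hz.
k=3: 164 Hz, 196 Hz.
k=4: 224 Hz, 256 Hz.
k=5: 284 Hz, 316 Hz.
Within [88 Hz, 250 Hz]: 104 Hz, 136 Hz, 164 Hz, 196 Hz, 224 Hz.

104 Hz, 136 Hz, 164 Hz, 196 Hz, 224 Hz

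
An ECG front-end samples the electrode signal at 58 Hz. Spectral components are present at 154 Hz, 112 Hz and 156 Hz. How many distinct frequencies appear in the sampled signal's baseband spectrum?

fs/2 = 29 Hz.
154 Hz mod fs = 38 Hz.
38 Hz > fs/2 = 29 Hz, folds to fs − 38 Hz = 20 Hz.
112 Hz mod fs = 54 Hz.
54 Hz > fs/2 = 29 Hz, folds to fs − 54 Hz = 4 Hz.
156 Hz mod fs = 40 Hz.
40 Hz > fs/2 = 29 Hz, folds to fs − 40 Hz = 18 Hz.
Distinct values: {4 Hz, 18 Hz, 20 Hz} → 3.

3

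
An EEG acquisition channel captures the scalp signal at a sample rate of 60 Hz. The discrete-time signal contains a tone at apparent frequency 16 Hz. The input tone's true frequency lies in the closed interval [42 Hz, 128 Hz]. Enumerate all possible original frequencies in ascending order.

Frequencies that alias to 16 Hz are k·fs ± 16 Hz for integer k ≥ 0.
k=0: 16 Hz.
k=1: 44 Hz, 76 Hz.
k=2: 104 Hz, 136 Hz.
k=3: 164 Hz, 196 Hz.
Within [42 Hz, 128 Hz]: 44 Hz, 76 Hz, 104 Hz.

44 Hz, 76 Hz, 104 Hz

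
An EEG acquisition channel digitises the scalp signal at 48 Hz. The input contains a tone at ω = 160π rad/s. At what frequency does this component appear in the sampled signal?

ω = 160π rad/s → f = ω/(2π) = 80 Hz.
80 Hz mod fs = 32 Hz.
32 Hz > fs/2 = 24 Hz, folds to fs − 32 Hz = 16 Hz.

16 Hz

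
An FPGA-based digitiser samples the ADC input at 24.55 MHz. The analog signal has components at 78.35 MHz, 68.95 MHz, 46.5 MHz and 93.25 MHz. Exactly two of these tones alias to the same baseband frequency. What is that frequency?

fs/2 = 12.275 MHz.
78.35 MHz mod fs = 4.7 MHz.
4.7 MHz ≤ fs/2 = 12.275 MHz, appears at 4.7 MHz.
68.95 MHz mod fs = 19.85 MHz.
19.85 MHz > fs/2 = 12.275 MHz, folds to fs − 19.85 MHz = 4.7 MHz.
46.5 MHz mod fs = 21.95 MHz.
21.95 MHz > fs/2 = 12.275 MHz, folds to fs − 21.95 MHz = 2.6 MHz.
93.25 MHz mod fs = 19.6 MHz.
19.6 MHz > fs/2 = 12.275 MHz, folds to fs − 19.6 MHz = 4.95 MHz.
68.95 MHz and 78.35 MHz both map to 4.7 MHz.

4.7 MHz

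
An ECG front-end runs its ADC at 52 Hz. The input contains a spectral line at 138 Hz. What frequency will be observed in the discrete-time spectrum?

138 Hz mod fs = 34 Hz.
34 Hz > fs/2 = 26 Hz, folds to fs − 34 Hz = 18 Hz.

18 Hz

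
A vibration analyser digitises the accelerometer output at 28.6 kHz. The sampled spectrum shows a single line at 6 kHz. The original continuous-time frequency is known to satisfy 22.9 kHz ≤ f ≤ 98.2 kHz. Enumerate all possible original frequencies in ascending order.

Frequencies that alias to 6 kHz are k·fs ± 6 kHz for integer k ≥ 0.
k=0: 6 kHz.
k=1: 22.6 kHz, 34.6 kHz.
k=2: 51.2 kHz, 63.2 kHz.
k=3: 79.8 kHz, 91.8 kHz.
k=4: 108.4 kHz, 120.4 kHz.
Within [22.9 kHz, 98.2 kHz]: 34.6 kHz, 51.2 kHz, 63.2 kHz, 79.8 kHz, 91.8 kHz.

34.6 kHz, 51.2 kHz, 63.2 kHz, 79.8 kHz, 91.8 kHz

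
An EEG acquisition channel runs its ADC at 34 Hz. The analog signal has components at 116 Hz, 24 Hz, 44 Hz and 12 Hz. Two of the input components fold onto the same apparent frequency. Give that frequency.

10 Hz

fs/2 = 17 Hz.
116 Hz mod fs = 14 Hz.
14 Hz ≤ fs/2 = 17 Hz, appears at 14 Hz.
24 Hz > fs/2 = 17 Hz, folds to fs − 24 Hz = 10 Hz.
44 Hz mod fs = 10 Hz.
10 Hz ≤ fs/2 = 17 Hz, appears at 10 Hz.
12 Hz ≤ fs/2 = 17 Hz, passes unchanged.
24 Hz and 44 Hz both map to 10 Hz.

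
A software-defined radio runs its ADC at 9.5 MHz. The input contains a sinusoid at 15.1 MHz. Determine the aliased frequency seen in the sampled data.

15.1 MHz mod fs = 5.6 MHz.
5.6 MHz > fs/2 = 4.75 MHz, folds to fs − 5.6 MHz = 3.9 MHz.

3.9 MHz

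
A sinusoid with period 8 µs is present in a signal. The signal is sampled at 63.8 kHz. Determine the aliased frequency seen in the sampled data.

2.6 kHz

T = 8 µs → f = 1/T = 125 kHz.
125 kHz mod fs = 61.2 kHz.
61.2 kHz > fs/2 = 31.9 kHz, folds to fs − 61.2 kHz = 2.6 kHz.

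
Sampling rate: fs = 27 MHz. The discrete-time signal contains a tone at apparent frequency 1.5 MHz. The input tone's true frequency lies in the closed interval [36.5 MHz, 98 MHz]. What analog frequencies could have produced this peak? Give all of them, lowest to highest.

Frequencies that alias to 1.5 MHz are k·fs ± 1.5 MHz for integer k ≥ 0.
k=0: 1.5 MHz.
k=1: 25.5 MHz, 28.5 MHz.
k=2: 52.5 MHz, 55.5 MHz.
k=3: 79.5 MHz, 82.5 MHz.
k=4: 106.5 MHz, 109.5 MHz.
Within [36.5 MHz, 98 MHz]: 52.5 MHz, 55.5 MHz, 79.5 MHz, 82.5 MHz.

52.5 MHz, 55.5 MHz, 79.5 MHz, 82.5 MHz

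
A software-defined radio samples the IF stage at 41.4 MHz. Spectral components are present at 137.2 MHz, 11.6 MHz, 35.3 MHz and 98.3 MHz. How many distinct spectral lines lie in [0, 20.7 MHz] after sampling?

4

fs/2 = 20.7 MHz.
137.2 MHz mod fs = 13 MHz.
13 MHz ≤ fs/2 = 20.7 MHz, appears at 13 MHz.
11.6 MHz ≤ fs/2 = 20.7 MHz, passes unchanged.
35.3 MHz > fs/2 = 20.7 MHz, folds to fs − 35.3 MHz = 6.1 MHz.
98.3 MHz mod fs = 15.5 MHz.
15.5 MHz ≤ fs/2 = 20.7 MHz, appears at 15.5 MHz.
Distinct values: {6.1 MHz, 11.6 MHz, 13 MHz, 15.5 MHz} → 4.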